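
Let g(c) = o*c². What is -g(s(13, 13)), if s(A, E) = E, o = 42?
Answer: -7098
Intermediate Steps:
g(c) = 42*c²
-g(s(13, 13)) = -42*13² = -42*169 = -1*7098 = -7098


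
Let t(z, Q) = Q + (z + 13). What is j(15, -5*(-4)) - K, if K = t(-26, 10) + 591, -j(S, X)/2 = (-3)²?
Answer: -606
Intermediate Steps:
t(z, Q) = 13 + Q + z (t(z, Q) = Q + (13 + z) = 13 + Q + z)
j(S, X) = -18 (j(S, X) = -2*(-3)² = -2*9 = -18)
K = 588 (K = (13 + 10 - 26) + 591 = -3 + 591 = 588)
j(15, -5*(-4)) - K = -18 - 1*588 = -18 - 588 = -606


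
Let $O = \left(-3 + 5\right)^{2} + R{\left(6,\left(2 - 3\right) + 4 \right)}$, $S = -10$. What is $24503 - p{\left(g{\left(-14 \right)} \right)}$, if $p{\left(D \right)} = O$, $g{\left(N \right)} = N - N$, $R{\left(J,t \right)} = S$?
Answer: $24509$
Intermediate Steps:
$R{\left(J,t \right)} = -10$
$g{\left(N \right)} = 0$
$O = -6$ ($O = \left(-3 + 5\right)^{2} - 10 = 2^{2} - 10 = 4 - 10 = -6$)
$p{\left(D \right)} = -6$
$24503 - p{\left(g{\left(-14 \right)} \right)} = 24503 - -6 = 24503 + 6 = 24509$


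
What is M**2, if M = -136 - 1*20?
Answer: 24336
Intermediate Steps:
M = -156 (M = -136 - 20 = -156)
M**2 = (-156)**2 = 24336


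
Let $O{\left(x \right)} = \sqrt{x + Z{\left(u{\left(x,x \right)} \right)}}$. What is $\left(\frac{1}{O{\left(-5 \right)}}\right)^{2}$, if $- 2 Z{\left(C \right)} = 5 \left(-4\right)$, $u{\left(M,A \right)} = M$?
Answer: $\frac{1}{5} \approx 0.2$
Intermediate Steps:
$Z{\left(C \right)} = 10$ ($Z{\left(C \right)} = - \frac{5 \left(-4\right)}{2} = \left(- \frac{1}{2}\right) \left(-20\right) = 10$)
$O{\left(x \right)} = \sqrt{10 + x}$ ($O{\left(x \right)} = \sqrt{x + 10} = \sqrt{10 + x}$)
$\left(\frac{1}{O{\left(-5 \right)}}\right)^{2} = \left(\frac{1}{\sqrt{10 - 5}}\right)^{2} = \left(\frac{1}{\sqrt{5}}\right)^{2} = \left(\frac{\sqrt{5}}{5}\right)^{2} = \frac{1}{5}$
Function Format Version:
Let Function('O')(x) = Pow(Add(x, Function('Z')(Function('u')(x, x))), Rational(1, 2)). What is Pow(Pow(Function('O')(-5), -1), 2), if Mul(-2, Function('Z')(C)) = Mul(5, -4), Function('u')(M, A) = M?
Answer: Rational(1, 5) ≈ 0.20000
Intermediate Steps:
Function('Z')(C) = 10 (Function('Z')(C) = Mul(Rational(-1, 2), Mul(5, -4)) = Mul(Rational(-1, 2), -20) = 10)
Function('O')(x) = Pow(Add(10, x), Rational(1, 2)) (Function('O')(x) = Pow(Add(x, 10), Rational(1, 2)) = Pow(Add(10, x), Rational(1, 2)))
Pow(Pow(Function('O')(-5), -1), 2) = Pow(Pow(Pow(Add(10, -5), Rational(1, 2)), -1), 2) = Pow(Pow(Pow(5, Rational(1, 2)), -1), 2) = Pow(Mul(Rational(1, 5), Pow(5, Rational(1, 2))), 2) = Rational(1, 5)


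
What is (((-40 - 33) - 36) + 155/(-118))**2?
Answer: 169442289/13924 ≈ 12169.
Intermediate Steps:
(((-40 - 33) - 36) + 155/(-118))**2 = ((-73 - 36) + 155*(-1/118))**2 = (-109 - 155/118)**2 = (-13017/118)**2 = 169442289/13924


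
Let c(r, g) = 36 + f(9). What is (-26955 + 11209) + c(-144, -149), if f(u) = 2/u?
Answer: -141388/9 ≈ -15710.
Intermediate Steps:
c(r, g) = 326/9 (c(r, g) = 36 + 2/9 = 326/9)
(-26955 + 11209) + c(-144, -149) = (-26955 + 11209) + 326/9 = -15746 + 326/9 = -141388/9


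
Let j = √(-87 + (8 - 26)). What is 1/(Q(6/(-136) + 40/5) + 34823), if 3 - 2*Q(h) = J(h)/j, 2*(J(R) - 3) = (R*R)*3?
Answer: -647360*I/(-22543988320*I + 301929*√105) ≈ 2.8715e-5 - 3.9408e-9*I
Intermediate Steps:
J(R) = 3 + 3*R²/2 (J(R) = 3 + ((R*R)*3)/2 = 3 + (R²*3)/2 = 3 + (3*R²)/2 = 3 + 3*R²/2)
j = I*√105 (j = √(-87 - 18) = √(-105) = I*√105 ≈ 10.247*I)
Q(h) = 3/2 + I*√105*(3 + 3*h²/2)/210 (Q(h) = 3/2 - (3 + 3*h²/2)/(2*(I*√105)) = 3/2 - (3 + 3*h²/2)*(-I*√105/105)/2 = 3/2 - (-1)*I*√105*(3 + 3*h²/2)/210 = 3/2 + I*√105*(3 + 3*h²/2)/210)
1/(Q(6/(-136) + 40/5) + 34823) = 1/(I*√105*(2 + (6/(-136) + 40/5)² - 2*I*√105)/140 + 34823) = 1/(I*√105*(2 + (6*(-1/136) + 40*(⅕))² - 2*I*√105)/140 + 34823) = 1/(I*√105*(2 + (-3/68 + 8)² - 2*I*√105)/140 + 34823) = 1/(I*√105*(2 + (541/68)² - 2*I*√105)/140 + 34823) = 1/(I*√105*(2 + 292681/4624 - 2*I*√105)/140 + 34823) = 1/(I*√105*(301929/4624 - 2*I*√105)/140 + 34823) = 1/(34823 + I*√105*(301929/4624 - 2*I*√105)/140)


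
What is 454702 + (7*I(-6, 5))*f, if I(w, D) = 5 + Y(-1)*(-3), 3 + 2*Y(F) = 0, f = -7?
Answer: 908473/2 ≈ 4.5424e+5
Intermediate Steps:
Y(F) = -3/2 (Y(F) = -3/2 + (½)*0 = -3/2 + 0 = -3/2)
I(w, D) = 19/2 (I(w, D) = 5 - 3/2*(-3) = 5 + 9/2 = 19/2)
454702 + (7*I(-6, 5))*f = 454702 + (7*(19/2))*(-7) = 454702 + (133/2)*(-7) = 454702 - 931/2 = 908473/2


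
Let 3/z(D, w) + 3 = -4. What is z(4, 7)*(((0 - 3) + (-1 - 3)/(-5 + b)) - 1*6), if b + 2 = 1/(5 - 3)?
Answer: 327/91 ≈ 3.5934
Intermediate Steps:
b = -3/2 (b = -2 + 1/(5 - 3) = -2 + 1/2 = -2 + ½ = -3/2 ≈ -1.5000)
z(D, w) = -3/7 (z(D, w) = 3/(-3 - 4) = 3/(-7) = 3*(-⅐) = -3/7)
z(4, 7)*(((0 - 3) + (-1 - 3)/(-5 + b)) - 1*6) = -3*(((0 - 3) + (-1 - 3)/(-5 - 3/2)) - 1*6)/7 = -3*((-3 - 4/(-13/2)) - 6)/7 = -3*((-3 - 4*(-2/13)) - 6)/7 = -3*((-3 + 8/13) - 6)/7 = -3*(-31/13 - 6)/7 = -3/7*(-109/13) = 327/91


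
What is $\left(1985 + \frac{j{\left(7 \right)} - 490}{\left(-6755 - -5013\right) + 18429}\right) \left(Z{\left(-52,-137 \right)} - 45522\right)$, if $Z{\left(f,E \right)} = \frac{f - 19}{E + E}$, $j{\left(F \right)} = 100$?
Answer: $- \frac{413145558962885}{4572238} \approx -9.036 \cdot 10^{7}$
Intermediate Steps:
$Z{\left(f,E \right)} = \frac{-19 + f}{2 E}$
$\left(1985 + \frac{j{\left(7 \right)} - 490}{\left(-6755 - -5013\right) + 18429}\right) \left(Z{\left(-52,-137 \right)} - 45522\right) = \left(1985 + \frac{100 - 490}{\left(-6755 - -5013\right) + 18429}\right) \left(\frac{-19 - 52}{2 \left(-137\right)} - 45522\right) = \left(1985 - \frac{390}{\left(-6755 + 5013\right) + 18429}\right) \left(\frac{1}{2} \left(- \frac{1}{137}\right) \left(-71\right) - 45522\right) = \left(1985 - \frac{390}{-1742 + 18429}\right) \left(\frac{71}{274} - 45522\right) = \left(1985 - \frac{390}{16687}\right) \left(- \frac{12472957}{274}\right) = \frac{33123305}{16687} \left(- \frac{12472957}{274}\right) = - \frac{413145558962885}{4572238}$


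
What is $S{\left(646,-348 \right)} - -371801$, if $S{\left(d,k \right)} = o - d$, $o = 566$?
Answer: $371721$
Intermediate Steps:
$S{\left(d,k \right)} = 566 - d$
$S{\left(646,-348 \right)} - -371801 = \left(566 - 646\right) - -371801 = \left(566 - 646\right) + 371801 = -80 + 371801 = 371721$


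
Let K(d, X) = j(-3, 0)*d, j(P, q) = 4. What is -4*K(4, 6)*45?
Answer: -2880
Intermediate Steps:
K(d, X) = 4*d
-4*K(4, 6)*45 = -16*4*45 = -4*16*45 = -64*45 = -2880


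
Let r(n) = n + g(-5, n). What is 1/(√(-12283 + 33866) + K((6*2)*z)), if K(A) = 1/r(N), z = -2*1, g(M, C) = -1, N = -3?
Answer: 4/345327 + 16*√21583/345327 ≈ 0.0068184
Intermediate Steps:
r(n) = -1 + n (r(n) = n - 1 = -1 + n)
z = -2
K(A) = -¼ (K(A) = 1/(-1 - 3) = 1/(-4) = -¼)
1/(√(-12283 + 33866) + K((6*2)*z)) = 1/(√(-12283 + 33866) - ¼) = 1/(√21583 - ¼) = 1/(-¼ + √21583)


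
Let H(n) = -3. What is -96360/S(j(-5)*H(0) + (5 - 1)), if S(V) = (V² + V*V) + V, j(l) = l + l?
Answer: -16060/391 ≈ -41.074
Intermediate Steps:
j(l) = 2*l
S(V) = V + 2*V² (S(V) = (V² + V²) + V = 2*V² + V = V + 2*V²)
-96360/S(j(-5)*H(0) + (5 - 1)) = -96360*1/((1 + 2*((2*(-5))*(-3) + (5 - 1)))*((2*(-5))*(-3) + (5 - 1))) = -96360*1/((1 + 2*(-10*(-3) + 4))*(-10*(-3) + 4)) = -96360*1/((1 + 2*(30 + 4))*(30 + 4)) = -96360*1/(34*(1 + 2*34)) = -96360*1/(34*(1 + 68)) = -96360/(34*69) = -96360/2346 = -96360*1/2346 = -16060/391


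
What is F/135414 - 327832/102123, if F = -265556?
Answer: -441434678/85363481 ≈ -5.1712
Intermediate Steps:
F/135414 - 327832/102123 = -265556/135414 - 327832/102123 = -265556*1/135414 - 327832*1/102123 = -132778/67707 - 327832/102123 = -441434678/85363481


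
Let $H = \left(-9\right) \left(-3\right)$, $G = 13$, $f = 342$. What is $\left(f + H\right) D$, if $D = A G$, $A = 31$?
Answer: $148707$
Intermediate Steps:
$H = 27$
$D = 403$ ($D = 31 \cdot 13 = 403$)
$\left(f + H\right) D = \left(342 + 27\right) 403 = 369 \cdot 403 = 148707$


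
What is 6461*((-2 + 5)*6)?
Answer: 116298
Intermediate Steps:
6461*((-2 + 5)*6) = 6461*(3*6) = 6461*18 = 116298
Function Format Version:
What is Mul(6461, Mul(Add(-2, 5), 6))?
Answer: 116298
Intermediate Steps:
Mul(6461, Mul(Add(-2, 5), 6)) = Mul(6461, Mul(3, 6)) = Mul(6461, 18) = 116298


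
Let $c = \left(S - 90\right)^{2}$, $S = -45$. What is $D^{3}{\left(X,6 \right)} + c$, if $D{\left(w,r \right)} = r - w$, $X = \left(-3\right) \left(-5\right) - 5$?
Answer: $18161$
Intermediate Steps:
$X = 10$ ($X = 15 - 5 = 10$)
$c = 18225$ ($c = \left(-45 - 90\right)^{2} = \left(-135\right)^{2} = 18225$)
$D^{3}{\left(X,6 \right)} + c = \left(6 - 10\right)^{3} + 18225 = \left(-4\right)^{3} + 18225 = -64 + 18225 = 18161$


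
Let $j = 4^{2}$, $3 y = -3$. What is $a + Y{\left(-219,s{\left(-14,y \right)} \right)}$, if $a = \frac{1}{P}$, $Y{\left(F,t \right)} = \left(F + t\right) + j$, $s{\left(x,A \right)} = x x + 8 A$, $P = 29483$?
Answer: $- \frac{442244}{29483} \approx -15.0$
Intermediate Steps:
$y = -1$ ($y = \frac{1}{3} \left(-3\right) = -1$)
$j = 16$
$s{\left(x,A \right)} = x^{2} + 8 A$
$Y{\left(F,t \right)} = 16 + F + t$ ($Y{\left(F,t \right)} = \left(F + t\right) + 16 = 16 + F + t$)
$a = \frac{1}{29483} \approx 3.3918 \cdot 10^{-5}$
$a + Y{\left(-219,s{\left(-14,y \right)} \right)} = \frac{1}{29483} + \left(16 - 219 + \left(\left(-14\right)^{2} + 8 \left(-1\right)\right)\right) = \frac{1}{29483} + \left(16 - 219 + \left(196 - 8\right)\right) = \frac{1}{29483} + \left(16 - 219 + 188\right) = \frac{1}{29483} - 15 = - \frac{442244}{29483}$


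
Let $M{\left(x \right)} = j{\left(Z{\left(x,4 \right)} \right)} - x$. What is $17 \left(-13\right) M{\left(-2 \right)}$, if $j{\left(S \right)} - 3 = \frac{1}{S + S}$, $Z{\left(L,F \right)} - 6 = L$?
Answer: $- \frac{9061}{8} \approx -1132.6$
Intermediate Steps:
$Z{\left(L,F \right)} = 6 + L$
$j{\left(S \right)} = 3 + \frac{1}{2 S}$ ($j{\left(S \right)} = 3 + \frac{1}{S + S} = 3 + \frac{1}{2 S}$)
$M{\left(x \right)} = 3 + \frac{1}{2 \left(6 + x\right)} - x$ ($M{\left(x \right)} = \left(3 + \frac{1}{2 \left(6 + x\right)}\right) - x = 3 + \frac{1}{2 \left(6 + x\right)} - x$)
$17 \left(-13\right) M{\left(-2 \right)} = 17 \left(-13\right) \frac{\frac{1}{2} + \left(3 - -2\right) \left(6 - 2\right)}{6 - 2} = - 221 \frac{\frac{1}{2} + \left(3 + 2\right) 4}{4} = - 221 \frac{\frac{1}{2} + 5 \cdot 4}{4} = - 221 \frac{\frac{1}{2} + 20}{4} = - 221 \cdot \frac{1}{4} \cdot \frac{41}{2} = \left(-221\right) \frac{41}{8} = - \frac{9061}{8}$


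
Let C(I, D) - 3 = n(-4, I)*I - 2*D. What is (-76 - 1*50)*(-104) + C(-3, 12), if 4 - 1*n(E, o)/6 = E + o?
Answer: 12885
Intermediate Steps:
n(E, o) = 24 - 6*E - 6*o (n(E, o) = 24 - 6*(E + o) = 24 + (-6*E - 6*o) = 24 - 6*E - 6*o)
C(I, D) = 3 - 2*D + I*(48 - 6*I) (C(I, D) = 3 + ((24 - 6*(-4) - 6*I)*I - 2*D) = 3 + ((24 + 24 - 6*I)*I - 2*D) = 3 + ((48 - 6*I)*I - 2*D) = 3 + (I*(48 - 6*I) - 2*D) = 3 + (-2*D + I*(48 - 6*I)) = 3 - 2*D + I*(48 - 6*I))
(-76 - 1*50)*(-104) + C(-3, 12) = (-76 - 1*50)*(-104) + (3 - 2*12 - 6*(-3)*(-8 - 3)) = (-76 - 50)*(-104) + (3 - 24 - 6*(-3)*(-11)) = -126*(-104) + (3 - 24 - 198) = 13104 - 219 = 12885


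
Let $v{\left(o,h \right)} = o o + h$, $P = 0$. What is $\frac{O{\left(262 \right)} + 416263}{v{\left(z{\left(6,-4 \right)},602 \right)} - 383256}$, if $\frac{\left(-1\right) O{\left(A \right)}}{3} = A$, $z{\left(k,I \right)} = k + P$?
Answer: $- \frac{415477}{382618} \approx -1.0859$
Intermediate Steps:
$z{\left(k,I \right)} = k$ ($z{\left(k,I \right)} = k + 0 = k$)
$O{\left(A \right)} = - 3 A$
$v{\left(o,h \right)} = h + o^{2}$ ($v{\left(o,h \right)} = o^{2} + h = h + o^{2}$)
$\frac{O{\left(262 \right)} + 416263}{v{\left(z{\left(6,-4 \right)},602 \right)} - 383256} = \frac{\left(-3\right) 262 + 416263}{\left(602 + 6^{2}\right) - 383256} = \frac{-786 + 416263}{\left(602 + 36\right) - 383256} = \frac{415477}{638 - 383256} = \frac{415477}{-382618} = 415477 \left(- \frac{1}{382618}\right) = - \frac{415477}{382618}$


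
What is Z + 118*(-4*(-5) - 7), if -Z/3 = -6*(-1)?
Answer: 1516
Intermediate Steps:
Z = -18 (Z = -(-18)*(-1) = -3*6 = -18)
Z + 118*(-4*(-5) - 7) = -18 + 118*(-4*(-5) - 7) = -18 + 118*(20 - 7) = -18 + 118*13 = -18 + 1534 = 1516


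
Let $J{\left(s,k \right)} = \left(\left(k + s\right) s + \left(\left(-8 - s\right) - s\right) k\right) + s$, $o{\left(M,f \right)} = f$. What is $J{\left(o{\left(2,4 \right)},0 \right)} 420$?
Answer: $8400$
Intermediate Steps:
$J{\left(s,k \right)} = s + k \left(-8 - 2 s\right) + s \left(k + s\right)$ ($J{\left(s,k \right)} = \left(s \left(k + s\right) + \left(-8 - 2 s\right) k\right) + s = \left(s \left(k + s\right) + k \left(-8 - 2 s\right)\right) + s = \left(k \left(-8 - 2 s\right) + s \left(k + s\right)\right) + s = s + k \left(-8 - 2 s\right) + s \left(k + s\right)$)
$J{\left(o{\left(2,4 \right)},0 \right)} 420 = \left(4 + 4^{2} - 0 - 0 \cdot 4\right) 420 = \left(4 + 16 + 0 + 0\right) 420 = 20 \cdot 420 = 8400$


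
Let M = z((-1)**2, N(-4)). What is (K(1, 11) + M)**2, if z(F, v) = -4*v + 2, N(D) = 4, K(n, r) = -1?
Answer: 225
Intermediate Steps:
z(F, v) = 2 - 4*v
M = -14 (M = 2 - 4*4 = 2 - 16 = -14)
(K(1, 11) + M)**2 = (-1 - 14)**2 = (-15)**2 = 225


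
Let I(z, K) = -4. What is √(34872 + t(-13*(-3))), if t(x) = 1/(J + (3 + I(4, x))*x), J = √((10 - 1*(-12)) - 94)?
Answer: √(34872 - 1/(39 - 6*I*√2)) ≈ 186.74 - 0.e-5*I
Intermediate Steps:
J = 6*I*√2 (J = √((10 + 12) - 94) = √(22 - 94) = √(-72) = 6*I*√2 ≈ 8.4853*I)
t(x) = 1/(-x + 6*I*√2) (t(x) = 1/(6*I*√2 + (3 - 4)*x) = 1/(6*I*√2 - x) = 1/(-x + 6*I*√2))
√(34872 + t(-13*(-3))) = √(34872 + 1/(-(-13)*(-3) + 6*I*√2)) = √(34872 + 1/(-1*39 + 6*I*√2)) = √(34872 + 1/(-39 + 6*I*√2))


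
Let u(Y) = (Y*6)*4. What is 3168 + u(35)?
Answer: 4008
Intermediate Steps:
u(Y) = 24*Y (u(Y) = (6*Y)*4 = 24*Y)
3168 + u(35) = 3168 + 24*35 = 3168 + 840 = 4008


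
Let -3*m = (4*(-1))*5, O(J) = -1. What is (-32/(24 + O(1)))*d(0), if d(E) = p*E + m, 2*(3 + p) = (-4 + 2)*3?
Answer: -640/69 ≈ -9.2754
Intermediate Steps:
m = 20/3 (m = -4*(-1)*5/3 = -(-4)*5/3 = -⅓*(-20) = 20/3 ≈ 6.6667)
p = -6 (p = -3 + ((-4 + 2)*3)/2 = -3 + (-2*3)/2 = -3 + (½)*(-6) = -3 - 3 = -6)
d(E) = 20/3 - 6*E (d(E) = -6*E + 20/3 = 20/3 - 6*E)
(-32/(24 + O(1)))*d(0) = (-32/(24 - 1))*(20/3 - 6*0) = (-32/23)*(20/3 + 0) = -32*1/23*(20/3) = -32/23*20/3 = -640/69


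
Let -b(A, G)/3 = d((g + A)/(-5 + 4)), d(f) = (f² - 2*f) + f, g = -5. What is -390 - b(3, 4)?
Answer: -384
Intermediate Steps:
d(f) = f² - f
b(A, G) = -3*(4 - A)*(5 - A) (b(A, G) = -3*(-5 + A)/(-5 + 4)*(-1 + (-5 + A)/(-5 + 4)) = -3*(-5 + A)/(-1)*(-1 + (-5 + A)/(-1)) = -3*(-5 + A)*(-1)*(-1 + (-5 + A)*(-1)) = -3*(5 - A)*(-1 + (5 - A)) = -3*(5 - A)*(4 - A) = -3*(4 - A)*(5 - A))
-390 - b(3, 4) = -390 - (-3)*(-5 + 3)*(-4 + 3) = -390 - (-3)*(-2)*(-1) = -390 - 1*(-6) = -390 + 6 = -384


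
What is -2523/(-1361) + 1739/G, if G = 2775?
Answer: 253192/102075 ≈ 2.4804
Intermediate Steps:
-2523/(-1361) + 1739/G = -2523/(-1361) + 1739/2775 = -2523*(-1/1361) + 1739*(1/2775) = 2523/1361 + 47/75 = 253192/102075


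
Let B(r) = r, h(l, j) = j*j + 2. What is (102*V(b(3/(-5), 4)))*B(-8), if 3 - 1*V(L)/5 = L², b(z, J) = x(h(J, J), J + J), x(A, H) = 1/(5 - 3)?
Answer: -11220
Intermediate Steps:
h(l, j) = 2 + j² (h(l, j) = j² + 2 = 2 + j²)
x(A, H) = ½ (x(A, H) = 1/2 = ½)
b(z, J) = ½
V(L) = 15 - 5*L²
(102*V(b(3/(-5), 4)))*B(-8) = (102*(15 - 5*(½)²))*(-8) = (102*(15 - 5*¼))*(-8) = (102*(15 - 5/4))*(-8) = (102*(55/4))*(-8) = (2805/2)*(-8) = -11220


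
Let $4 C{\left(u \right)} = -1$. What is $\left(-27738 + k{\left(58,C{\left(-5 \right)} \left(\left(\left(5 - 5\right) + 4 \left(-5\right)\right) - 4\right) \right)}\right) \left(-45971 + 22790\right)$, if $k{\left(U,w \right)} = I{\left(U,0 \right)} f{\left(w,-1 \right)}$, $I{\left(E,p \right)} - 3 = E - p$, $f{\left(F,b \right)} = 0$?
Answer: $642994578$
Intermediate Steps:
$I{\left(E,p \right)} = 3 + E - p$ ($I{\left(E,p \right)} = 3 + \left(E - p\right) = 3 + E - p$)
$C{\left(u \right)} = - \frac{1}{4}$ ($C{\left(u \right)} = \frac{1}{4} \left(-1\right) = - \frac{1}{4}$)
$k{\left(U,w \right)} = 0$ ($k{\left(U,w \right)} = \left(3 + U - 0\right) 0 = \left(3 + U + 0\right) 0 = \left(3 + U\right) 0 = 0$)
$\left(-27738 + k{\left(58,C{\left(-5 \right)} \left(\left(\left(5 - 5\right) + 4 \left(-5\right)\right) - 4\right) \right)}\right) \left(-45971 + 22790\right) = \left(-27738 + 0\right) \left(-45971 + 22790\right) = \left(-27738\right) \left(-23181\right) = 642994578$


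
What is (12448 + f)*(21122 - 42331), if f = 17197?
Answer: -628740805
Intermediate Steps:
(12448 + f)*(21122 - 42331) = (12448 + 17197)*(21122 - 42331) = 29645*(-21209) = -628740805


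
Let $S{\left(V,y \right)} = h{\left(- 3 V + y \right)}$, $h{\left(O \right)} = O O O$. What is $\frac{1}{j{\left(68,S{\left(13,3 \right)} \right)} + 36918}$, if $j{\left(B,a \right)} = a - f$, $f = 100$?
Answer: $- \frac{1}{9838} \approx -0.00010165$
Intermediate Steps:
$h{\left(O \right)} = O^{3}$ ($h{\left(O \right)} = O^{2} O = O^{3}$)
$S{\left(V,y \right)} = \left(y - 3 V\right)^{3}$ ($S{\left(V,y \right)} = \left(- 3 V + y\right)^{3} = \left(y - 3 V\right)^{3}$)
$j{\left(B,a \right)} = -100 + a$ ($j{\left(B,a \right)} = a - 100 = -100 + a$)
$\frac{1}{j{\left(68,S{\left(13,3 \right)} \right)} + 36918} = \frac{1}{\left(-100 - \left(\left(-1\right) 3 + 3 \cdot 13\right)^{3}\right) + 36918} = \frac{1}{\left(-100 - \left(-3 + 39\right)^{3}\right) + 36918} = \frac{1}{\left(-100 - 36^{3}\right) + 36918} = \frac{1}{\left(-100 - 46656\right) + 36918} = \frac{1}{-46756 + 36918} = \frac{1}{-9838} = - \frac{1}{9838}$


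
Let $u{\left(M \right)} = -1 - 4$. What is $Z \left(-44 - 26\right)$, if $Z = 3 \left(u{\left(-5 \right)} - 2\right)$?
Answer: $1470$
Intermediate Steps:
$u{\left(M \right)} = -5$
$Z = -21$ ($Z = 3 \left(-5 - 2\right) = 3 \left(-7\right) = -21$)
$Z \left(-44 - 26\right) = - 21 \left(-44 - 26\right) = \left(-21\right) \left(-70\right) = 1470$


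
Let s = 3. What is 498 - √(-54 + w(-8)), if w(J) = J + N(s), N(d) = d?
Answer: 498 - I*√59 ≈ 498.0 - 7.6811*I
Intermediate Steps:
w(J) = 3 + J (w(J) = J + 3 = 3 + J)
498 - √(-54 + w(-8)) = 498 - √(-54 + (3 - 8)) = 498 - √(-54 - 5) = 498 - √(-59) = 498 - I*√59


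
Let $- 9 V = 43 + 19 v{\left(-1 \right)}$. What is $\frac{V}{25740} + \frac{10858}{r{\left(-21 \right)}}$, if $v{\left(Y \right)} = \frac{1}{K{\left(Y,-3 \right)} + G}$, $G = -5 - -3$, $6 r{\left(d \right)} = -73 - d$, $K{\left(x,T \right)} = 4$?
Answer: $- \frac{2976763}{2376} \approx -1252.8$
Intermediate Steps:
$r{\left(d \right)} = - \frac{73}{6} - \frac{d}{6}$ ($r{\left(d \right)} = \frac{-73 - d}{6} = - \frac{73}{6} - \frac{d}{6}$)
$G = -2$ ($G = -5 + 3 = -2$)
$v{\left(Y \right)} = \frac{1}{2}$ ($v{\left(Y \right)} = \frac{1}{4 - 2} = \frac{1}{2}$)
$V = - \frac{35}{6}$ ($V = - \frac{43 + 19 \cdot \frac{1}{2}}{9} = - \frac{43 + \frac{19}{2}}{9} = \left(- \frac{1}{9}\right) \frac{105}{2} = - \frac{35}{6} \approx -5.8333$)
$\frac{V}{25740} + \frac{10858}{r{\left(-21 \right)}} = - \frac{35}{6 \cdot 25740} + \frac{10858}{- \frac{73}{6} - - \frac{7}{2}} = \left(- \frac{35}{6}\right) \frac{1}{25740} + \frac{10858}{- \frac{73}{6} + \frac{7}{2}} = - \frac{7}{30888} + \frac{10858}{- \frac{26}{3}} = - \frac{7}{30888} + 10858 \left(- \frac{3}{26}\right) = - \frac{7}{30888} - \frac{16287}{13} = - \frac{2976763}{2376}$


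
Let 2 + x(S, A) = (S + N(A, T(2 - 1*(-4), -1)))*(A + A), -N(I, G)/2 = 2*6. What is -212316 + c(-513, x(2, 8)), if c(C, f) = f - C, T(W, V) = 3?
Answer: -212157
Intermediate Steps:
N(I, G) = -24 (N(I, G) = -4*6 = -2*12 = -24)
x(S, A) = -2 + 2*A*(-24 + S) (x(S, A) = -2 + (S - 24)*(A + A) = -2 + (-24 + S)*(2*A) = -2 + 2*A*(-24 + S))
-212316 + c(-513, x(2, 8)) = -212316 + ((-2 - 48*8 + 2*8*2) - 1*(-513)) = -212316 + ((-2 - 384 + 32) + 513) = -212316 + (-354 + 513) = -212316 + 159 = -212157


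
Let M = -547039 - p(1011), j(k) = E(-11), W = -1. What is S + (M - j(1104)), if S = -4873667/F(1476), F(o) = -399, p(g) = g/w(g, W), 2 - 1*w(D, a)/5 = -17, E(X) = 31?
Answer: -1067057546/1995 ≈ -5.3487e+5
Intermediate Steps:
w(D, a) = 95 (w(D, a) = 10 - 5*(-17) = 10 + 85 = 95)
p(g) = g/95
j(k) = 31
M = -51969716/95 (M = -547039 - 1011/95 = -51969716/95 ≈ -5.4705e+5)
S = 4873667/399 (S = -4873667/(-399) = -4873667*(-1/399) = 4873667/399 ≈ 12215.)
S + (M - j(1104)) = 4873667/399 + (-51969716/95 - 1*31) = 4873667/399 + (-51969716/95 - 31) = 4873667/399 - 51972661/95 = -1067057546/1995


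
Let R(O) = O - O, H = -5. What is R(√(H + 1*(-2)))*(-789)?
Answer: 0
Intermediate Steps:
R(O) = 0
R(√(H + 1*(-2)))*(-789) = 0*(-789) = 0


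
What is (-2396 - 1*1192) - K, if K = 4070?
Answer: -7658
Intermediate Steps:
(-2396 - 1*1192) - K = (-2396 - 1*1192) - 1*4070 = (-2396 - 1192) - 4070 = -3588 - 4070 = -7658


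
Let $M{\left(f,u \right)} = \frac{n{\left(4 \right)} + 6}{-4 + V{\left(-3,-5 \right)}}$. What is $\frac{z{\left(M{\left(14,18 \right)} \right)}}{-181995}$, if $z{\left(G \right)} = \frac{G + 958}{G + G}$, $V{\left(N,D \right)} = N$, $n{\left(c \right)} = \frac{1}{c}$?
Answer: $\frac{8933}{3033250} \approx 0.002945$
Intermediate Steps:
$M{\left(f,u \right)} = - \frac{25}{28}$ ($M{\left(f,u \right)} = \frac{\frac{1}{4} + 6}{-4 - 3} = \frac{\frac{1}{4} + 6}{-7} = \frac{25}{4} \left(- \frac{1}{7}\right) = - \frac{25}{28}$)
$z{\left(G \right)} = \frac{958 + G}{2 G}$
$\frac{z{\left(M{\left(14,18 \right)} \right)}}{-181995} = \frac{\frac{1}{2} \frac{1}{- \frac{25}{28}} \left(958 - \frac{25}{28}\right)}{-181995} = \frac{1}{2} \left(- \frac{28}{25}\right) \frac{26799}{28} \left(- \frac{1}{181995}\right) = \left(- \frac{26799}{50}\right) \left(- \frac{1}{181995}\right) = \frac{8933}{3033250}$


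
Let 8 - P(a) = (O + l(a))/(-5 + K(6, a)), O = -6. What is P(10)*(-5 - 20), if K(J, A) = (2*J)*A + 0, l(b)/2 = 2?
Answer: -4610/23 ≈ -200.43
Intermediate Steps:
l(b) = 4 (l(b) = 2*2 = 4)
K(J, A) = 2*A*J (K(J, A) = 2*A*J + 0 = 2*A*J)
P(a) = 8 + 2/(-5 + 12*a) (P(a) = 8 - (-6 + 4)/(-5 + 2*a*6) = 8 - (-2)/(-5 + 12*a) = 8 + 2/(-5 + 12*a))
P(10)*(-5 - 20) = (2*(-19 + 48*10)/(-5 + 12*10))*(-5 - 20) = (2*(-19 + 480)/(-5 + 120))*(-25) = (2*461/115)*(-25) = (2*(1/115)*461)*(-25) = (922/115)*(-25) = -4610/23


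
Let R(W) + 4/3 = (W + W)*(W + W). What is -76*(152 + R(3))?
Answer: -42560/3 ≈ -14187.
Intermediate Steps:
R(W) = -4/3 + 4*W² (R(W) = -4/3 + (W + W)*(W + W) = -4/3 + (2*W)*(2*W) = -4/3 + 4*W²)
-76*(152 + R(3)) = -76*(152 + (-4/3 + 4*3²)) = -76*(152 + (-4/3 + 4*9)) = -76*(152 + (-4/3 + 36)) = -76*(152 + 104/3) = -76*560/3 = -42560/3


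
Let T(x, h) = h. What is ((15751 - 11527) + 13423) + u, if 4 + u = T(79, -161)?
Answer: 17482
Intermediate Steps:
u = -165 (u = -4 - 161 = -165)
((15751 - 11527) + 13423) + u = ((15751 - 11527) + 13423) - 165 = (4224 + 13423) - 165 = 17647 - 165 = 17482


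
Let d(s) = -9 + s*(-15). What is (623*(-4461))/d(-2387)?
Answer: -926401/11932 ≈ -77.640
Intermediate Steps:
d(s) = -9 - 15*s
(623*(-4461))/d(-2387) = (623*(-4461))/(-9 - 15*(-2387)) = -2779203/(-9 + 35805) = -2779203/35796 = -2779203*1/35796 = -926401/11932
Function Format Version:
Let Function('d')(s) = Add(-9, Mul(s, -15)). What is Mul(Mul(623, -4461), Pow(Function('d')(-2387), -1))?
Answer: Rational(-926401, 11932) ≈ -77.640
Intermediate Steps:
Function('d')(s) = Add(-9, Mul(-15, s))
Mul(Mul(623, -4461), Pow(Function('d')(-2387), -1)) = Mul(Mul(623, -4461), Pow(Add(-9, Mul(-15, -2387)), -1)) = Mul(-2779203, Pow(Add(-9, 35805), -1)) = Mul(-2779203, Pow(35796, -1)) = Mul(-2779203, Rational(1, 35796)) = Rational(-926401, 11932)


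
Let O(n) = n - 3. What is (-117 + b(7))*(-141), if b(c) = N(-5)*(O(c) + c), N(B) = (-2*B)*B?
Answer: 94047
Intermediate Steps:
N(B) = -2*B²
O(n) = -3 + n
b(c) = 150 - 100*c (b(c) = (-2*(-5)²)*((-3 + c) + c) = (-2*25)*(-3 + 2*c) = -50*(-3 + 2*c) = 150 - 100*c)
(-117 + b(7))*(-141) = (-117 + (150 - 100*7))*(-141) = (-117 + (150 - 700))*(-141) = (-117 - 550)*(-141) = -667*(-141) = 94047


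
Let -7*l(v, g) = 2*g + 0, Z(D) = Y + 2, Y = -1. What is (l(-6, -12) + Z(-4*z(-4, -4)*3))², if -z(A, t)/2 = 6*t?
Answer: 961/49 ≈ 19.612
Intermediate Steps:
z(A, t) = -12*t
Z(D) = 1 (Z(D) = -1 + 2 = 1)
l(v, g) = -2*g/7 (l(v, g) = -(2*g + 0)/7 = -2*g/7)
(l(-6, -12) + Z(-4*z(-4, -4)*3))² = (-2/7*(-12) + 1)² = (24/7 + 1)² = (31/7)² = 961/49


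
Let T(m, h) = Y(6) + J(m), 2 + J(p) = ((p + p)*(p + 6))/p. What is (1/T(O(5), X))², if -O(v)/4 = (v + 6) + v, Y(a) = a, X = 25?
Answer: 1/12544 ≈ 7.9719e-5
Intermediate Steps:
O(v) = -24 - 8*v (O(v) = -4*((v + 6) + v) = -4*((6 + v) + v) = -4*(6 + 2*v) = -24 - 8*v)
J(p) = 10 + 2*p (J(p) = -2 + ((p + p)*(p + 6))/p = -2 + ((2*p)*(6 + p))/p = -2 + (2*p*(6 + p))/p = -2 + (12 + 2*p) = 10 + 2*p)
T(m, h) = 16 + 2*m (T(m, h) = 6 + (10 + 2*m) = 16 + 2*m)
(1/T(O(5), X))² = (1/(16 + 2*(-24 - 8*5)))² = (1/(16 + 2*(-24 - 40)))² = (1/(16 + 2*(-64)))² = (1/(16 - 128))² = (1/(-112))² = (-1/112)² = 1/12544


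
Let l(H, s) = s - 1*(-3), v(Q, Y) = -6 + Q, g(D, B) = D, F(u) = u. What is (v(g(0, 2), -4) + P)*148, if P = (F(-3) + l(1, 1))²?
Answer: -740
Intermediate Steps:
l(H, s) = 3 + s (l(H, s) = s + 3 = 3 + s)
P = 1 (P = (-3 + (3 + 1))² = (-3 + 4)² = 1² = 1)
(v(g(0, 2), -4) + P)*148 = ((-6 + 0) + 1)*148 = (-6 + 1)*148 = -5*148 = -740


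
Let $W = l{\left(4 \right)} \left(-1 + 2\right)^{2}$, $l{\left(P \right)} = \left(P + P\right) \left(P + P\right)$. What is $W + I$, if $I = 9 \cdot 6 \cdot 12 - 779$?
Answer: $-67$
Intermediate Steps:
$l{\left(P \right)} = 4 P^{2}$ ($l{\left(P \right)} = 2 P 2 P = 4 P^{2}$)
$I = -131$ ($I = 54 \cdot 12 - 779 = 648 - 779 = -131$)
$W = 64$ ($W = 4 \cdot 4^{2} \left(-1 + 2\right)^{2} = 4 \cdot 16 \cdot 1^{2} = 64 \cdot 1 = 64$)
$W + I = 64 - 131 = -67$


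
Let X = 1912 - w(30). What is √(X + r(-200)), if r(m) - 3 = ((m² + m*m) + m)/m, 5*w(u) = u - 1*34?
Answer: 4*√2370/5 ≈ 38.946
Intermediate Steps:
w(u) = -34/5 + u/5 (w(u) = (u - 1*34)/5 = (u - 34)/5 = (-34 + u)/5 = -34/5 + u/5)
r(m) = 3 + (m + 2*m²)/m (r(m) = 3 + ((m² + m*m) + m)/m = 3 + ((m² + m²) + m)/m = 3 + (2*m² + m)/m = 3 + (m + 2*m²)/m)
X = 9564/5 (X = 1912 - (-34/5 + (⅕)*30) = 1912 - (-34/5 + 6) = 1912 - 1*(-⅘) = 1912 + ⅘ = 9564/5 ≈ 1912.8)
√(X + r(-200)) = √(9564/5 + (4 + 2*(-200))) = √(9564/5 + (4 - 400)) = √(9564/5 - 396) = √(7584/5) = 4*√2370/5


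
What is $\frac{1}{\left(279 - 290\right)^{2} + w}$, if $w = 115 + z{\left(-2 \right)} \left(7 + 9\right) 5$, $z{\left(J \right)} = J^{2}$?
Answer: $\frac{1}{556} \approx 0.0017986$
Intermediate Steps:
$w = 435$ ($w = 115 + \left(-2\right)^{2} \left(7 + 9\right) 5 = 115 + 4 \cdot 16 \cdot 5 = 115 + 4 \cdot 80 = 115 + 320 = 435$)
$\frac{1}{\left(279 - 290\right)^{2} + w} = \frac{1}{\left(279 - 290\right)^{2} + 435} = \frac{1}{\left(-11\right)^{2} + 435} = \frac{1}{121 + 435} = \frac{1}{556}$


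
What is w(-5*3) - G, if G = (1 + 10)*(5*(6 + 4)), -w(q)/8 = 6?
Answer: -598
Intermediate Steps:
w(q) = -48 (w(q) = -8*6 = -48)
G = 550 (G = 11*(5*10) = 11*50 = 550)
w(-5*3) - G = -48 - 1*550 = -48 - 550 = -598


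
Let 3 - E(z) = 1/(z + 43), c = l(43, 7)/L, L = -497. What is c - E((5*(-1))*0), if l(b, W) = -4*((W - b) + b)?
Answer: -8916/3053 ≈ -2.9204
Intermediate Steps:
l(b, W) = -4*W
c = 4/71 (c = -4*7/(-497) = -28*(-1/497) = 4/71 ≈ 0.056338)
E(z) = 3 - 1/(43 + z) (E(z) = 3 - 1/(z + 43) = 3 - 1/(43 + z))
c - E((5*(-1))*0) = 4/71 - (128 + 3*((5*(-1))*0))/(43 + (5*(-1))*0) = 4/71 - (128 + 3*(-5*0))/(43 - 5*0) = 4/71 - (128 + 3*0)/(43 + 0) = 4/71 - (128 + 0)/43 = 4/71 - 128/43 = -8916/3053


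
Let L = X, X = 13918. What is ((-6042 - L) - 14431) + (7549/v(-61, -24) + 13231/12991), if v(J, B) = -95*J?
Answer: -2588877579691/75282845 ≈ -34389.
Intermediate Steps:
L = 13918
((-6042 - L) - 14431) + (7549/v(-61, -24) + 13231/12991) = ((-6042 - 1*13918) - 14431) + (7549/((-95*(-61))) + 13231/12991) = ((-6042 - 13918) - 14431) + (7549/5795 + 13231*(1/12991)) = (-19960 - 14431) + (7549*(1/5795) + 13231/12991) = -34391 + (7549/5795 + 13231/12991) = -34391 + 174742704/75282845 = -2588877579691/75282845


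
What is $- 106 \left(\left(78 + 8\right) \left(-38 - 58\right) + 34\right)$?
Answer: $871532$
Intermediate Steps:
$- 106 \left(\left(78 + 8\right) \left(-38 - 58\right) + 34\right) = - 106 \left(86 \left(-96\right) + 34\right) = - 106 \left(-8256 + 34\right) = \left(-106\right) \left(-8222\right) = 871532$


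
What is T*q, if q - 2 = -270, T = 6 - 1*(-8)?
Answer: -3752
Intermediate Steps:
T = 14 (T = 6 + 8 = 14)
q = -268 (q = 2 - 270 = -268)
T*q = 14*(-268) = -3752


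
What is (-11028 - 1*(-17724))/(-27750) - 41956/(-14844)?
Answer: 44370149/17163375 ≈ 2.5852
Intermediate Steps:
(-11028 - 1*(-17724))/(-27750) - 41956/(-14844) = (-11028 + 17724)*(-1/27750) - 41956*(-1/14844) = 6696*(-1/27750) + 10489/3711 = -1116/4625 + 10489/3711 = 44370149/17163375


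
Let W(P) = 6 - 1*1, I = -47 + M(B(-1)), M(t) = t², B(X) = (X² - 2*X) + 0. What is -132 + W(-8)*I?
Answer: -322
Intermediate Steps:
B(X) = X² - 2*X
I = -38 (I = -47 + (-(-2 - 1))² = -47 + (-1*(-3))² = -47 + 3² = -47 + 9 = -38)
W(P) = 5 (W(P) = 6 - 1 = 5)
-132 + W(-8)*I = -132 + 5*(-38) = -132 - 190 = -322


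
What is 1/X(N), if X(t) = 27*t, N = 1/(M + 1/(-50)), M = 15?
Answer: 749/1350 ≈ 0.55481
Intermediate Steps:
N = 50/749 (N = 1/(15 + 1/(-50)) = 1/(15 - 1/50) = 1/(749/50) = 50/749 ≈ 0.066756)
1/X(N) = 1/(27*(50/749)) = 1/(1350/749) = 749/1350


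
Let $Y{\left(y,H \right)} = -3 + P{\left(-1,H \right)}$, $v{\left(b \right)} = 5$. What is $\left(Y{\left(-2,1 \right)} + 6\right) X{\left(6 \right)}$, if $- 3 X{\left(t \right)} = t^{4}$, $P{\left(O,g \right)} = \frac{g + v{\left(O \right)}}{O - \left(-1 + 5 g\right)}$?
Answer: $- \frac{3888}{5} \approx -777.6$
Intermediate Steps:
$P{\left(O,g \right)} = \frac{5 + g}{1 + O - 5 g}$ ($P{\left(O,g \right)} = \frac{g + 5}{O - \left(-1 + 5 g\right)} = \frac{5 + g}{O - \left(-1 + 5 g\right)} = \frac{5 + g}{1 + O - 5 g}$)
$Y{\left(y,H \right)} = -3 - \frac{5 + H}{5 H}$ ($Y{\left(y,H \right)} = -3 + \frac{5 + H}{1 - 1 - 5 H} = -3 + \frac{5 + H}{\left(-5\right) H} = -3 + - \frac{1}{5 H} \left(5 + H\right) = -3 - \frac{5 + H}{5 H}$)
$X{\left(t \right)} = - \frac{t^{4}}{3}$
$\left(Y{\left(-2,1 \right)} + 6\right) X{\left(6 \right)} = \left(\left(- \frac{16}{5} - 1^{-1}\right) + 6\right) \left(- \frac{6^{4}}{3}\right) = \left(\left(- \frac{16}{5} - 1\right) + 6\right) \left(\left(- \frac{1}{3}\right) 1296\right) = \left(\left(- \frac{16}{5} - 1\right) + 6\right) \left(-432\right) = \left(- \frac{21}{5} + 6\right) \left(-432\right) = \frac{9}{5} \left(-432\right) = - \frac{3888}{5}$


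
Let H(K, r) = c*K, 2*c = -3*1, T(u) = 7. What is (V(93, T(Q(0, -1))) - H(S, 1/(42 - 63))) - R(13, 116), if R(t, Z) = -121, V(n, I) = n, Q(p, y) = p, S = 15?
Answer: 473/2 ≈ 236.50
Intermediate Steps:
c = -3/2 (c = (-3*1)/2 = (½)*(-3) = -3/2 ≈ -1.5000)
H(K, r) = -3*K/2
(V(93, T(Q(0, -1))) - H(S, 1/(42 - 63))) - R(13, 116) = (93 - (-3)*15/2) - 1*(-121) = (93 - 1*(-45/2)) + 121 = (93 + 45/2) + 121 = 231/2 + 121 = 473/2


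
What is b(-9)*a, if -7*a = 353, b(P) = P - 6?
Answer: 5295/7 ≈ 756.43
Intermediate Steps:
b(P) = -6 + P
a = -353/7 (a = -⅐*353 = -353/7 ≈ -50.429)
b(-9)*a = (-6 - 9)*(-353/7) = -15*(-353/7) = 5295/7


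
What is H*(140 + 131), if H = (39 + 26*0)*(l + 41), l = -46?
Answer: -52845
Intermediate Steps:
H = -195 (H = (39 + 26*0)*(-46 + 41) = (39 + 0)*(-5) = 39*(-5) = -195)
H*(140 + 131) = -195*(140 + 131) = -195*271 = -52845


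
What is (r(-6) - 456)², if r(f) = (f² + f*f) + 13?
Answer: 137641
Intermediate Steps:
r(f) = 13 + 2*f² (r(f) = (f² + f²) + 13 = 2*f² + 13 = 13 + 2*f²)
(r(-6) - 456)² = ((13 + 2*(-6)²) - 456)² = ((13 + 2*36) - 456)² = ((13 + 72) - 456)² = (85 - 456)² = (-371)² = 137641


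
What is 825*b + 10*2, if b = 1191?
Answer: 982595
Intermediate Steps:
825*b + 10*2 = 825*1191 + 10*2 = 982575 + 20 = 982595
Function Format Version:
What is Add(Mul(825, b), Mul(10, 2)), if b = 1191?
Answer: 982595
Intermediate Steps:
Add(Mul(825, b), Mul(10, 2)) = Add(Mul(825, 1191), Mul(10, 2)) = Add(982575, 20) = 982595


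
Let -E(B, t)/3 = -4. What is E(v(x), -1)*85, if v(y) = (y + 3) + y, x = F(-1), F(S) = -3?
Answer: 1020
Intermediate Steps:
x = -3
v(y) = 3 + 2*y (v(y) = (3 + y) + y = 3 + 2*y)
E(B, t) = 12 (E(B, t) = -3*(-4) = 12)
E(v(x), -1)*85 = 12*85 = 1020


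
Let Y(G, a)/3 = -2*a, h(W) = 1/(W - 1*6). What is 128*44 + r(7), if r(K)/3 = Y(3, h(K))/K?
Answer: 39406/7 ≈ 5629.4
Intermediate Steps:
h(W) = 1/(-6 + W) (h(W) = 1/(W - 6) = 1/(-6 + W))
Y(G, a) = -6*a (Y(G, a) = 3*(-2*a) = -6*a)
r(K) = -18/(K*(-6 + K)) (r(K) = 3*((-6/(-6 + K))/K) = 3*(-6/(K*(-6 + K))) = -18/(K*(-6 + K)))
128*44 + r(7) = 128*44 - 18/(7*(-6 + 7)) = 5632 - 18*⅐/1 = 5632 - 18*⅐*1 = 5632 - 18/7 = 39406/7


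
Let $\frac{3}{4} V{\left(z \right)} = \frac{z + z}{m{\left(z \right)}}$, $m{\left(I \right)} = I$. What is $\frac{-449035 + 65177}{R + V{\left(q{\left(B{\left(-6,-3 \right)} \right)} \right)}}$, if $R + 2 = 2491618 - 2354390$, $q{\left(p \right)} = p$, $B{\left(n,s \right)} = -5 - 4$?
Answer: $- \frac{575787}{205843} \approx -2.7972$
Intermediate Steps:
$B{\left(n,s \right)} = -9$ ($B{\left(n,s \right)} = -5 - 4 = -9$)
$R = 137226$ ($R = -2 + \left(2491618 - 2354390\right) = -2 + 137228 = 137226$)
$V{\left(z \right)} = \frac{8}{3}$ ($V{\left(z \right)} = \frac{4 \frac{z + z}{z}}{3} = \frac{4 \frac{2 z}{z}}{3} = \frac{4}{3} \cdot 2 = \frac{8}{3}$)
$\frac{-449035 + 65177}{R + V{\left(q{\left(B{\left(-6,-3 \right)} \right)} \right)}} = \frac{-449035 + 65177}{137226 + \frac{8}{3}} = - \frac{383858}{\frac{411686}{3}} = \left(-383858\right) \frac{3}{411686} = - \frac{575787}{205843}$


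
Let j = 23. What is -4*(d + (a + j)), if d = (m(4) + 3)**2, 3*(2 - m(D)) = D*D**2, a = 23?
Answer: -11260/9 ≈ -1251.1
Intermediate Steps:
m(D) = 2 - D**3/3 (m(D) = 2 - D*D**2/3 = 2 - D**3/3)
d = 2401/9 (d = ((2 - 1/3*4**3) + 3)**2 = ((2 - 1/3*64) + 3)**2 = ((2 - 64/3) + 3)**2 = (-58/3 + 3)**2 = (-49/3)**2 = 2401/9 ≈ 266.78)
-4*(d + (a + j)) = -4*(2401/9 + (23 + 23)) = -4*(2401/9 + 46) = -4*2815/9 = -11260/9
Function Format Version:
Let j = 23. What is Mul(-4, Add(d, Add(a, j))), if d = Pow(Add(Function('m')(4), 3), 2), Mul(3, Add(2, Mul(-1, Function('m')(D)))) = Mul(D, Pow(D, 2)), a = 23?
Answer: Rational(-11260, 9) ≈ -1251.1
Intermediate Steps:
Function('m')(D) = Add(2, Mul(Rational(-1, 3), Pow(D, 3))) (Function('m')(D) = Add(2, Mul(Rational(-1, 3), Mul(D, Pow(D, 2)))) = Add(2, Mul(Rational(-1, 3), Pow(D, 3))))
d = Rational(2401, 9) (d = Pow(Add(Add(2, Mul(Rational(-1, 3), Pow(4, 3))), 3), 2) = Pow(Add(Add(2, Mul(Rational(-1, 3), 64)), 3), 2) = Pow(Add(Add(2, Rational(-64, 3)), 3), 2) = Pow(Add(Rational(-58, 3), 3), 2) = Pow(Rational(-49, 3), 2) = Rational(2401, 9) ≈ 266.78)
Mul(-4, Add(d, Add(a, j))) = Mul(-4, Add(Rational(2401, 9), Add(23, 23))) = Mul(-4, Add(Rational(2401, 9), 46)) = Mul(-4, Rational(2815, 9)) = Rational(-11260, 9)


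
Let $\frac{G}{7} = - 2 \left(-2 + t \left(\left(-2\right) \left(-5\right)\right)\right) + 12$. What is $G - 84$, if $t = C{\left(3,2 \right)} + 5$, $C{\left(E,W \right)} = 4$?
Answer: $-1232$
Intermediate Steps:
$t = 9$ ($t = 4 + 5 = 9$)
$G = -1148$ ($G = 7 \left(- 2 \left(-2 + 9 \left(\left(-2\right) \left(-5\right)\right)\right) + 12\right) = 7 \left(- 2 \left(-2 + 9 \cdot 10\right) + 12\right) = 7 \left(- 2 \left(-2 + 90\right) + 12\right) = 7 \left(\left(-2\right) 88 + 12\right) = 7 \left(-176 + 12\right) = 7 \left(-164\right) = -1148$)
$G - 84 = -1148 - 84 = -1232$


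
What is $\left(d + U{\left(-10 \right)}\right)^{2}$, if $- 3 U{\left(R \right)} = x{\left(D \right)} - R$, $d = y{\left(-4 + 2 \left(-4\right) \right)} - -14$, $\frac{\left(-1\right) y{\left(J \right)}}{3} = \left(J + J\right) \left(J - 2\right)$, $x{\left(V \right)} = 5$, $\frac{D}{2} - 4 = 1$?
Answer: $998001$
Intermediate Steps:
$D = 10$ ($D = 8 + 2 \cdot 1 = 8 + 2 = 10$)
$y{\left(J \right)} = - 6 J \left(-2 + J\right)$ ($y{\left(J \right)} = - 3 \left(J + J\right) \left(J - 2\right) = - 3 \cdot 2 J \left(-2 + J\right) = - 6 J \left(-2 + J\right)$)
$d = -994$ ($d = 6 \left(-4 + 2 \left(-4\right)\right) \left(2 - \left(-4 + 2 \left(-4\right)\right)\right) - -14 = 6 \left(-4 - 8\right) \left(2 - \left(-4 - 8\right)\right) + 14 = 6 \left(-12\right) \left(2 - -12\right) + 14 = 6 \left(-12\right) \left(2 + 12\right) + 14 = 6 \left(-12\right) 14 + 14 = -1008 + 14 = -994$)
$U{\left(R \right)} = - \frac{5}{3} + \frac{R}{3}$ ($U{\left(R \right)} = - \frac{5 - R}{3} = - \frac{5}{3} + \frac{R}{3}$)
$\left(d + U{\left(-10 \right)}\right)^{2} = \left(-994 + \left(- \frac{5}{3} + \frac{1}{3} \left(-10\right)\right)\right)^{2} = \left(-994 - 5\right)^{2} = \left(-999\right)^{2} = 998001$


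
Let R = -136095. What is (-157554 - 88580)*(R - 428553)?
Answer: 138979070832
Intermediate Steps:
(-157554 - 88580)*(R - 428553) = (-157554 - 88580)*(-136095 - 428553) = -246134*(-564648) = 138979070832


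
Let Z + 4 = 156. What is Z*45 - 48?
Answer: 6792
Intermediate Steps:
Z = 152 (Z = -4 + 156 = 152)
Z*45 - 48 = 152*45 - 48 = 6840 - 48 = 6792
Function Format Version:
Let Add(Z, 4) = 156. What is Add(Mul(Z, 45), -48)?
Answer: 6792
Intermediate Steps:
Z = 152 (Z = Add(-4, 156) = 152)
Add(Mul(Z, 45), -48) = Add(Mul(152, 45), -48) = Add(6840, -48) = 6792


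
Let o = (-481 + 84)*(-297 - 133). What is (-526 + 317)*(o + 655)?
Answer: -35815285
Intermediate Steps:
o = 170710 (o = -397*(-430) = 170710)
(-526 + 317)*(o + 655) = (-526 + 317)*(170710 + 655) = -209*171365 = -35815285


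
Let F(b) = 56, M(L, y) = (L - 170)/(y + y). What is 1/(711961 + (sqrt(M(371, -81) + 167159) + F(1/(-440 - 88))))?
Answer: 38448918/27376274221087 - 3*sqrt(54159114)/27376274221087 ≈ 1.4037e-6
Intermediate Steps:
M(L, y) = (-170 + L)/(2*y) (M(L, y) = (-170 + L)/((2*y)) = (-170 + L)*(1/(2*y)) = (-170 + L)/(2*y))
1/(711961 + (sqrt(M(371, -81) + 167159) + F(1/(-440 - 88)))) = 1/(711961 + (sqrt((1/2)*(-170 + 371)/(-81) + 167159) + 56)) = 1/(711961 + (sqrt((1/2)*(-1/81)*201 + 167159) + 56)) = 1/(711961 + (sqrt(-67/54 + 167159) + 56)) = 1/(711961 + (sqrt(9026519/54) + 56)) = 1/(711961 + (sqrt(54159114)/18 + 56)) = 1/(711961 + (56 + sqrt(54159114)/18)) = 1/(712017 + sqrt(54159114)/18)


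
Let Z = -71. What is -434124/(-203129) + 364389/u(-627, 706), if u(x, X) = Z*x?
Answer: 1637611777/158643749 ≈ 10.323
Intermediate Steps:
u(x, X) = -71*x
-434124/(-203129) + 364389/u(-627, 706) = -434124/(-203129) + 364389/((-71*(-627))) = -434124*(-1/203129) + 364389/44517 = 434124/203129 + 364389*(1/44517) = 434124/203129 + 121463/14839 = 1637611777/158643749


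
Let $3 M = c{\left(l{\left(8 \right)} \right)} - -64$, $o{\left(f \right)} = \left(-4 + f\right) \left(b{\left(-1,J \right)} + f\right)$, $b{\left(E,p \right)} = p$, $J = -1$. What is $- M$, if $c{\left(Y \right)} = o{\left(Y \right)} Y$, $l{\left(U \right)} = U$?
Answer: $-96$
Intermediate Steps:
$o{\left(f \right)} = \left(-1 + f\right) \left(-4 + f\right)$ ($o{\left(f \right)} = \left(-4 + f\right) \left(-1 + f\right) = \left(-1 + f\right) \left(-4 + f\right)$)
$c{\left(Y \right)} = Y \left(4 + Y^{2} - 5 Y\right)$ ($c{\left(Y \right)} = \left(4 + Y^{2} - 5 Y\right) Y = Y \left(4 + Y^{2} - 5 Y\right)$)
$M = 96$ ($M = \frac{8 \left(4 + 8^{2} - 40\right) - -64}{3} = \frac{8 \left(4 + 64 - 40\right) + 64}{3} = \frac{8 \cdot 28 + 64}{3} = \frac{224 + 64}{3} = \frac{1}{3} \cdot 288 = 96$)
$- M = \left(-1\right) 96 = -96$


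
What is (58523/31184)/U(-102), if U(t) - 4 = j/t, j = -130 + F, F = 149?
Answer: 2984673/6065288 ≈ 0.49209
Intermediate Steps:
j = 19 (j = -130 + 149 = 19)
U(t) = 4 + 19/t
(58523/31184)/U(-102) = (58523/31184)/(4 + 19/(-102)) = (58523*(1/31184))/(4 + 19*(-1/102)) = 58523/(31184*(4 - 19/102)) = 58523/(31184*(389/102)) = (58523/31184)*(102/389) = 2984673/6065288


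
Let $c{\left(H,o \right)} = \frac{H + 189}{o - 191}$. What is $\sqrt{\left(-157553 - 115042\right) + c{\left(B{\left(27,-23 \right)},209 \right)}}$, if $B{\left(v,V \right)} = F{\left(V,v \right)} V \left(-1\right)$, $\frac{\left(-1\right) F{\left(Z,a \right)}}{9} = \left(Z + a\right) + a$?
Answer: $i \sqrt{272941} \approx 522.44 i$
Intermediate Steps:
$F{\left(Z,a \right)} = - 18 a - 9 Z$ ($F{\left(Z,a \right)} = - 9 \left(\left(Z + a\right) + a\right) = - 9 \left(Z + 2 a\right) = - 18 a - 9 Z$)
$B{\left(v,V \right)} = - V \left(- 18 v - 9 V\right)$ ($B{\left(v,V \right)} = \left(- 18 v - 9 V\right) V \left(-1\right) = V \left(- 18 v - 9 V\right) \left(-1\right) = - V \left(- 18 v - 9 V\right)$)
$c{\left(H,o \right)} = \frac{189 + H}{-191 + o}$
$\sqrt{\left(-157553 - 115042\right) + c{\left(B{\left(27,-23 \right)},209 \right)}} = \sqrt{\left(-157553 - 115042\right) + \frac{189 + 9 \left(-23\right) \left(-23 + 2 \cdot 27\right)}{-191 + 209}} = \sqrt{-272595 + \frac{189 + 9 \left(-23\right) \left(-23 + 54\right)}{18}} = \sqrt{-272595 + \frac{189 + 9 \left(-23\right) 31}{18}} = \sqrt{-272595 + \frac{189 - 6417}{18}} = \sqrt{-272595 + \frac{1}{18} \left(-6228\right)} = \sqrt{-272595 - 346} = \sqrt{-272941} = i \sqrt{272941}$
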